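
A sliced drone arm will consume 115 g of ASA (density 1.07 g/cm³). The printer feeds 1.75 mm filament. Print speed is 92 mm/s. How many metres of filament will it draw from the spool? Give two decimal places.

44.68 m

Extruded volume: 115/1.07 = 107.4766 cm³ (107476.6 mm³).
Cross-section of 1.75 mm filament: π·(1.75/2)² = 2.4053 mm².
L = V/A = 107476.6/2.4053 = 44683.24 mm → 44.68 m.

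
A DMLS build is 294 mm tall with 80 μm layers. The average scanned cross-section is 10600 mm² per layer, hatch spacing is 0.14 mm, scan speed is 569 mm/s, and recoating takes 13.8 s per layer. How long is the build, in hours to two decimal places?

Number of layers: 294 / 0.08 → 3675 (rounded up).
Per-layer scan distance: 10600 / 0.14 → 75714.3 mm.
Scan time per layer = 75714.3 / 569 = 133.0656 s.
Layer cycle = 133.0656 + 13.8, so 146.8656 s.
Total: 3675 × 146.8656 s = 539731.08 s → 149.93 hours.

149.93 hours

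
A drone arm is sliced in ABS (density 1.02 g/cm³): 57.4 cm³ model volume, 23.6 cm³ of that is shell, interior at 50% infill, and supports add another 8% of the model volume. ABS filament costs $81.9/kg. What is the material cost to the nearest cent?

Volume inside the shell = 57.4 − 23.6, so 33.8 cm³.
Deposited infill: 0.50 × 33.8 → 16.9 cm³.
Support = 0.08 × 57.4 = 4.592 cm³.
Deposited volume = 23.6 + 16.9 + 4.592, so 45.092 cm³.
Mass = 45.092 × 1.02 = 45.99384 g.
At $81.9/kg: 45.99384/1000 × 81.9 = $3.77.

$3.77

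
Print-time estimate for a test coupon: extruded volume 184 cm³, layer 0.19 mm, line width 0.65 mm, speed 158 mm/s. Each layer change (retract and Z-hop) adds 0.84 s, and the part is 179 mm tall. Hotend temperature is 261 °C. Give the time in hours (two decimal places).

Extrusion cross-section = 0.19 × 0.65 = 0.1235 mm².
Toolpath length = 184 cm³ / 0.1235 mm² = 184000 / 0.1235 = 1489878.5 mm.
Time extruding = 1489878.5 / 158 = 9429.6 s.
Layers = ⌈179/0.19⌉ = 943.
Z-hop total = 943 × 0.84, so 792.12 s.
Altogether 9429.6 + 792.12 = 10221.72 s, i.e. 2.84 hours.

2.84 hours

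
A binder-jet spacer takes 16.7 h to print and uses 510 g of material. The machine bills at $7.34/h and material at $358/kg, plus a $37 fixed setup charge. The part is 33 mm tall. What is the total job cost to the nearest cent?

$342.16

Machine cost: 7.34 × 16.7 → $122.578.
Feedstock cost = 358 × 510/1000, so $182.58.
Adding setup: 122.578 + 182.58 + 37 → 342.158 ≈ $342.16.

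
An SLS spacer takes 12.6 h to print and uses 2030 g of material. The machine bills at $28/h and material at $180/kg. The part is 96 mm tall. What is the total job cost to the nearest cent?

$718.20

Machine-time cost = 28 × 12.6, so $352.80.
Feedstock cost = 180 × 2030/1000 = $365.40.
Total = 352.80 + 365.40 = $718.20.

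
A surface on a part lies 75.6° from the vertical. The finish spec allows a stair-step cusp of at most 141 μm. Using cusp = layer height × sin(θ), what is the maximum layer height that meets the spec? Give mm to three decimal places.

0.146 mm

Layer height = cusp / sin(75.6°) = 0.141 / 0.9686 = 0.146 mm.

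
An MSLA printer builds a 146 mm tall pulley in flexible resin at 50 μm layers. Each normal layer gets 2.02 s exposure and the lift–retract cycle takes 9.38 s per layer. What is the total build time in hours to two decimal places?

9.25 hours

Layers = ⌈146/0.05⌉ = 2920.
Per-layer time: 2.02 + 9.38 → 11.4 s.
Build time: 2920 × 11.4 s = 33288 s, i.e. 9.25 hours.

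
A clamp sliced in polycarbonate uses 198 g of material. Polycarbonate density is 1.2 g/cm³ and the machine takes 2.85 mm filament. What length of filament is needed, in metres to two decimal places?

25.86 m

Volume = 198 g / 1.2 g·cm⁻³ = 165 cm³ = 165000 mm³.
Cross-section of 2.85 mm filament: π·(2.85/2)² = 6.3794 mm².
Length = 165000 / 6.3794 = 25864.5 mm = 25.86 m.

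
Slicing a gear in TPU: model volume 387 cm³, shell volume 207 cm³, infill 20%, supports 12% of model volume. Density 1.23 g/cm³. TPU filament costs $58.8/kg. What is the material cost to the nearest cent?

Volume inside the shell = 387 − 207, so 180 cm³.
Deposited infill = 0.20 × 180 = 36 cm³.
Support = 0.12 × 387 = 46.44 cm³.
Total printed volume = 207 + 36 + 46.44 = 289.44 cm³.
Mass = 289.44 × 1.23 = 356.0112 g.
Cost = 356.0112 g / 1000 × $58.8/kg = $20.93.

$20.93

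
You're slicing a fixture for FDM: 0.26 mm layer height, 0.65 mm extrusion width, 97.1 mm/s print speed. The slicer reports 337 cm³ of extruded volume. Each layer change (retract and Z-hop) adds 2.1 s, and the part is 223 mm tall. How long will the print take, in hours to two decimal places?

6.21 hours

Line area = 0.26 × 0.65, so 0.169 mm².
Toolpath length = 337 cm³ / 0.169 mm² = 337000 / 0.169 = 1994082.8 mm.
Print-move time = 1994082.8 / 97.1 = 20536.4 s.
Layer count = ceil(223 / 0.26) = 858.
Layer-change overhead = 858 × 2.1 = 1801.8 s.
Total = 20536.4 + 1801.8 = 22338.2 s = 6.21 hours.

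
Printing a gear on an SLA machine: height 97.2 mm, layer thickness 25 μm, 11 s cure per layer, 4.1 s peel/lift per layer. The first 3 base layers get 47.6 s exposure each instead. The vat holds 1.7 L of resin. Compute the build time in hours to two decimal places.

16.34 hours

Number of layers: 97.2 / 0.025 → 3888 (rounded up).
Base layers = 3 × (47.6 + 4.1), so 155.1 s.
Normal layers: 3885 × (11 + 4.1) → 58663.5 s.
Total = 155.1 + 58663.5 = 58818.6 s = 16.34 hours.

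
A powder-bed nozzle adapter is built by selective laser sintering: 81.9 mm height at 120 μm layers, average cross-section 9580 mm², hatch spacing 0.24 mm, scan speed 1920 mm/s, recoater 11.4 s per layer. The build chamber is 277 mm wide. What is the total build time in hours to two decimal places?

Layers = ⌈81.9/0.12⌉ = 683.
Per-layer scan distance = 9580 / 0.24 = 39916.7 mm.
Scan time per layer: 39916.7 / 1920 → 20.7899 s.
Time per layer = 20.7899 + 11.4, so 32.1899 s.
Total: 683 × 32.1899 s = 21985.7017 s → 6.11 hours.

6.11 hours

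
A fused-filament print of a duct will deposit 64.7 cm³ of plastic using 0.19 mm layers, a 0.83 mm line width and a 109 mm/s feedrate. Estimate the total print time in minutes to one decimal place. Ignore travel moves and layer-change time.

Bead cross-section = 0.19 × 0.83 = 0.1577 mm².
Total extruded path = 64700/0.1577 = 410272.7 mm.
Extrusion time = 410272.7 / 109, so 3764 s.
Converting: 3764 s = 62.7 minutes.

62.7 minutes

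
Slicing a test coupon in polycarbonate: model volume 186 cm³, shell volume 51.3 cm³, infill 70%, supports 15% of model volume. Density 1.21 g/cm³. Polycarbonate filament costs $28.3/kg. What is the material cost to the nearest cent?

Volume inside the shell: 186 − 51.3 → 134.7 cm³.
Deposited infill = 0.70 × 134.7, so 94.29 cm³.
Support: 0.15 × 186 → 27.9 cm³.
Total printed volume = 51.3 + 94.29 + 27.9 = 173.49 cm³.
Mass = 173.49 × 1.21, so 209.9229 g.
At $28.3/kg: 209.9229/1000 × 28.3 = $5.94.

$5.94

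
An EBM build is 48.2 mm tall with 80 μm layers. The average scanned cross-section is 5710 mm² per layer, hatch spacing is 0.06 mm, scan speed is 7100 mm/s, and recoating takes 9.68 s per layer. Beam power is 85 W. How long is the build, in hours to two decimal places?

Layers = ⌈48.2/0.08⌉ = 603.
Scan path per layer = 5710 / 0.06, so 95166.7 mm.
Per-layer scan time = 95166.7 / 7100 = 13.4038 s.
Layer cycle: 13.4038 + 9.68 → 23.0838 s.
Build time = 603 × 23.0838 = 13919.5314 s = 3.87 hours.

3.87 hours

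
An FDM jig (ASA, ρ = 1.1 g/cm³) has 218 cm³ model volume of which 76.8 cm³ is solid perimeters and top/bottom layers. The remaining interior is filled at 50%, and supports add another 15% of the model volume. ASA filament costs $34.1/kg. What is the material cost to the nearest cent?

$6.76

Interior volume: 218 − 76.8 → 141.2 cm³.
Deposited infill = 0.50 × 141.2 = 70.6 cm³.
Support = 0.15 × 218 = 32.7 cm³.
Total extruded = 76.8 + 70.6 + 32.7 = 180.1 cm³.
Mass = 180.1 × 1.1, so 198.11 g.
At $34.1/kg: 198.11/1000 × 34.1 = $6.76.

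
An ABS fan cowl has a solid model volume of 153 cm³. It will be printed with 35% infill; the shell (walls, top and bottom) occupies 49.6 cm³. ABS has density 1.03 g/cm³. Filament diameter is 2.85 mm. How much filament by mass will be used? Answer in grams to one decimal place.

88.4 g

Infill region = 153 − 49.6, so 103.4 cm³.
Infill volume: 0.35 × 103.4 → 36.19 cm³.
Total extruded = 49.6 + 36.19 = 85.79 cm³.
Mass = 85.79 × 1.03 = 88.3637 g.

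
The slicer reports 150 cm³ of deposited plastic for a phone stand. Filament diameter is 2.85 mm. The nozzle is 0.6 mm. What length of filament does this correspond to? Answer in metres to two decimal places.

23.51 m

Cross-section of 2.85 mm filament: π·(2.85/2)² = 6.3794 mm².
L = 150000 mm³ / 6.3794 mm² = 23513.18 mm, i.e. 23.51 m.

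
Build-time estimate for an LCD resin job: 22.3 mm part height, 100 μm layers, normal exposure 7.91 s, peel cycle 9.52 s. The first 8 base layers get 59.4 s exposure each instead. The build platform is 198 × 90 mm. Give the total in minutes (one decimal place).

Layer count = ceil(22.3 / 0.1) = 223.
Base layers = 8 × (59.4 + 9.52) = 551.36 s.
Regular layers = 215 × (7.91 + 9.52), so 3747.45 s.
Sum: 551.36 + 3747.45 = 4298.81 s → 71.6 minutes.

71.6 minutes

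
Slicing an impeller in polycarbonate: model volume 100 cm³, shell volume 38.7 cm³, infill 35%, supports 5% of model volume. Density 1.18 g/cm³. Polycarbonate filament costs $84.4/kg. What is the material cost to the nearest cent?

Interior volume = 100 − 38.7 = 61.3 cm³.
Infill volume = 0.35 × 61.3 = 21.455 cm³.
Support: 0.05 × 100 → 5 cm³.
Deposited volume: 38.7 + 21.455 + 5 → 65.155 cm³.
Mass = 65.155 × 1.18 = 76.8829 g.
Cost = 76.8829 g / 1000 × $84.4/kg = $6.49.

$6.49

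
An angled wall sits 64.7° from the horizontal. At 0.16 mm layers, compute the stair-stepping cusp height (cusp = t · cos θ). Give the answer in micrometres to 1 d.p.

h_c = t·cos θ = 0.16 × 0.4274 = 0.068384 mm (68.4 μm).

68.4 μm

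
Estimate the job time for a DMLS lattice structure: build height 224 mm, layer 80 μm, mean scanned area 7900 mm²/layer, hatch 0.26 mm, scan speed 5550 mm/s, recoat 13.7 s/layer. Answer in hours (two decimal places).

14.91 hours

Number of layers: 224 / 0.08 → 2800 (rounded up).
Per-layer scan distance: 7900 / 0.26 → 30384.6 mm.
Per-layer scan time = 30384.6 / 5550 = 5.4747 s.
Per-layer time = 5.4747 + 13.7 = 19.1747 s.
Build time = 2800 × 19.1747 = 53689.16 s = 14.91 hours.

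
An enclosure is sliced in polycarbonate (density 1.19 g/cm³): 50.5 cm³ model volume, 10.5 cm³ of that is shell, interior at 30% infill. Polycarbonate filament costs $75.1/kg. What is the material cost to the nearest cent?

Volume inside the shell: 50.5 − 10.5 → 40 cm³.
Infill volume: 0.30 × 40 → 12 cm³.
Total printed volume = 10.5 + 12, so 22.5 cm³.
Mass: 22.5 × 1.19 → 26.775 g.
At $75.1/kg: 26.775/1000 × 75.1 = $2.01.

$2.01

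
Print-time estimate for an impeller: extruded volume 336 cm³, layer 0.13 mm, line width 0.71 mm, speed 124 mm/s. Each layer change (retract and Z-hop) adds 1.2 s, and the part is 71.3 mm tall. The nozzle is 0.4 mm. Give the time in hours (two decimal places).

Bead cross-section: 0.13 × 0.71 → 0.0923 mm².
Path length: 336000 mm³ / 0.0923 mm² → 3640303.4 mm.
Print-move time: 3640303.4 / 124 → 29357.3 s.
Layer count = ceil(71.3 / 0.13) = 549.
Z-hop total: 549 × 1.2 → 658.8 s.
Altogether 29357.3 + 658.8 = 30016.1 s, i.e. 8.34 hours.

8.34 hours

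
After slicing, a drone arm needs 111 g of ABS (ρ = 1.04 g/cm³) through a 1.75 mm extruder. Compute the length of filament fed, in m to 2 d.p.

Extruded volume: 111/1.04 = 106.7308 cm³ (106730.8 mm³).
Cross-section of 1.75 mm filament: π·(1.75/2)² = 2.4053 mm².
Length = 106730.8 / 2.4053 = 44373.18 mm = 44.37 m.

44.37 m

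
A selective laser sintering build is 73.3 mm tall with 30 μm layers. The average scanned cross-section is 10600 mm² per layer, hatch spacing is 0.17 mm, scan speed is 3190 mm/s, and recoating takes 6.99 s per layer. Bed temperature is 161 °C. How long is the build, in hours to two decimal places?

18.02 hours

Layers = ⌈73.3/0.03⌉ = 2444.
Hatch length per layer: 10600 / 0.17 → 62352.9 mm.
Laser time per layer = 62352.9 / 3190 = 19.5464 s.
Time per layer = 19.5464 + 6.99, so 26.5364 s.
2444 layers × 26.5364 s/layer = 64854.9616 s, i.e. 18.02 hours.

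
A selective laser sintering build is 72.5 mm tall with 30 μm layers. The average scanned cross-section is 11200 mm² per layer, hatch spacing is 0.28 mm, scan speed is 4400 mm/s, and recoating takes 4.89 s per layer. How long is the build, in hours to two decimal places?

9.39 hours

Number of layers: 72.5 / 0.03 → 2417 (rounded up).
Scan path per layer: 11200 / 0.28 → 40000 mm.
Per-layer scan time: 40000 / 4400 → 9.0909 s.
Layer cycle: 9.0909 + 4.89 → 13.9809 s.
Build time = 2417 × 13.9809 = 33791.8353 s = 9.39 hours.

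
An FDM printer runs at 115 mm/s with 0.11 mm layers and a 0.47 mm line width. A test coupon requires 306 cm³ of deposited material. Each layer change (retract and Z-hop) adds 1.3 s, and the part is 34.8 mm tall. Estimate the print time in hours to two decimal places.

Bead cross-section = 0.11 × 0.47 = 0.0517 mm².
Toolpath length = 306 cm³ / 0.0517 mm² = 306000 / 0.0517 = 5918762.1 mm.
Extrusion time: 5918762.1 / 115 → 51467.5 s.
Number of layers: 34.8 / 0.11 → 317 (rounded up).
Layer-change overhead = 317 × 1.3, so 412.1 s.
Altogether 51467.5 + 412.1 = 51879.6 s, i.e. 14.41 hours.

14.41 hours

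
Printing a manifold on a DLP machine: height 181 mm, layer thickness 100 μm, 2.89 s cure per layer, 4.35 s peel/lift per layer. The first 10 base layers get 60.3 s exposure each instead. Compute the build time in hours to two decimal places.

3.80 hours

Layers = ⌈181/0.1⌉ = 1810.
Burn-in layers: 10 × (60.3 + 4.35) → 646.5 s.
Regular layers = 1800 × (2.89 + 4.35) = 13032 s.
Sum: 646.5 + 13032 = 13678.5 s → 3.80 hours.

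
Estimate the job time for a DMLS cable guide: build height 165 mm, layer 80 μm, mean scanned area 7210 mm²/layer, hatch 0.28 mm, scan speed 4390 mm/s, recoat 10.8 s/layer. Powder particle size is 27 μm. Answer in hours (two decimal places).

9.55 hours

Layers = ⌈165/0.08⌉ = 2063.
Hatch length per layer: 7210 / 0.28 → 25750 mm.
Per-layer scan time = 25750 / 4390, so 5.8656 s.
Layer cycle: 5.8656 + 10.8 → 16.6656 s.
Build time = 2063 × 16.6656 = 34381.1328 s = 9.55 hours.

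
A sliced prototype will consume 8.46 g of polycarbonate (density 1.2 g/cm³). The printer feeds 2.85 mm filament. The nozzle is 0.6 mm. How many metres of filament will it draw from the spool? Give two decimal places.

Extruded volume: 8.46/1.2 = 7.05 cm³ (7050 mm³).
Cross-section of 2.85 mm filament: π·(2.85/2)² = 6.3794 mm².
L = V/A = 7050/6.3794 = 1105.12 mm → 1.11 m.

1.11 m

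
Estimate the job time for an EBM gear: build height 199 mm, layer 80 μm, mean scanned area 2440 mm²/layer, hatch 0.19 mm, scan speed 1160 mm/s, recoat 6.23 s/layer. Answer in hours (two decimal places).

Layer count = ceil(199 / 0.08) = 2488.
Scan path per layer = 2440 / 0.19, so 12842.1 mm.
Per-layer scan time: 12842.1 / 1160 → 11.0708 s.
Per-layer time: 11.0708 + 6.23 → 17.3008 s.
Total: 2488 × 17.3008 s = 43044.3904 s → 11.96 hours.

11.96 hours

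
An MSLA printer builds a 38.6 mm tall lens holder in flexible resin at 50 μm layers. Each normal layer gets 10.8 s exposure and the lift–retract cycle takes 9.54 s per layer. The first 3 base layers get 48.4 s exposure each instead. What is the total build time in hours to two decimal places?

4.39 hours

Layer count = ceil(38.6 / 0.05) = 772.
Burn-in layers = 3 × (48.4 + 9.54) = 173.82 s.
Remaining layers: 769 × (10.8 + 9.54) → 15641.46 s.
Sum: 173.82 + 15641.46 = 15815.28 s → 4.39 hours.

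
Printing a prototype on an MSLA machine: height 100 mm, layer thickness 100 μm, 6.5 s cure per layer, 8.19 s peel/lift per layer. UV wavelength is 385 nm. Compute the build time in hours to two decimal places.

Layers = ⌈100/0.1⌉ = 1000.
Cycle time = 6.5 + 8.19 = 14.69 s.
Build time: 1000 × 14.69 s = 14690 s, i.e. 4.08 hours.

4.08 hours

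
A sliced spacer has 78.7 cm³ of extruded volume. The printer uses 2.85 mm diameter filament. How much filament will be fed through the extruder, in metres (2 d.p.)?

12.34 m

Cross-section of 2.85 mm filament: π·(2.85/2)² = 6.3794 mm².
L = 78700 mm³ / 6.3794 mm² = 12336.58 mm, i.e. 12.34 m.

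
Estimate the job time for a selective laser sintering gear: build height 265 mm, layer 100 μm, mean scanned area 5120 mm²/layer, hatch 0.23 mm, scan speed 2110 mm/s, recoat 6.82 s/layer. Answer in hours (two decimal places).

Number of layers: 265 / 0.1 → 2650 (rounded up).
Per-layer scan distance: 5120 / 0.23 → 22260.9 mm.
Laser time per layer: 22260.9 / 2110 → 10.5502 s.
Time per layer = 10.5502 + 6.82 = 17.3702 s.
Total: 2650 × 17.3702 s = 46031.03 s → 12.79 hours.

12.79 hours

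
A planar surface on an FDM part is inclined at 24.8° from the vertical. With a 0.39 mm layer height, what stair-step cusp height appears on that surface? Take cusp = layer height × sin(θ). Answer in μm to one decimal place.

163.6 μm

sin(24.8°) = 0.4195, so cusp = 0.39 × 0.4195 = 0.163605 mm → 163.6 μm.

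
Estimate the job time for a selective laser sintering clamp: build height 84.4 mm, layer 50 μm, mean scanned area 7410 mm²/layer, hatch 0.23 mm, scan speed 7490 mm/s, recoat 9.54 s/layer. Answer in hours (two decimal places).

Number of layers: 84.4 / 0.05 → 1688 (rounded up).
Per-layer scan distance = 7410 / 0.23 = 32217.4 mm.
Per-layer scan time = 32217.4 / 7490 = 4.3014 s.
Per-layer time: 4.3014 + 9.54 → 13.8414 s.
1688 layers × 13.8414 s/layer = 23364.2832 s, i.e. 6.49 hours.

6.49 hours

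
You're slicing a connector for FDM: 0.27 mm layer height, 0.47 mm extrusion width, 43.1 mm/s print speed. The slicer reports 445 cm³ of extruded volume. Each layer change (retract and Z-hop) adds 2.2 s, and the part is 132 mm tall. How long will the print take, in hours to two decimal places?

Extrusion cross-section: 0.27 × 0.47 → 0.1269 mm².
Total extruded path = 445000/0.1269 = 3506698.2 mm.
Extrusion time = 3506698.2 / 43.1, so 81361.9 s.
Number of layers: 132 / 0.27 → 489 (rounded up).
Layer-change overhead = 489 × 2.2 = 1075.8 s.
Altogether 81361.9 + 1075.8 = 82437.7 s, i.e. 22.90 hours.

22.90 hours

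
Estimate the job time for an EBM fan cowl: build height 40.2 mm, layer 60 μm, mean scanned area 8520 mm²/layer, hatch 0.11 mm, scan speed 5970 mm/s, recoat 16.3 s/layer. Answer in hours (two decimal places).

5.45 hours

Layer count = ceil(40.2 / 0.06) = 670.
Scan path per layer: 8520 / 0.11 → 77454.5 mm.
Per-layer scan time = 77454.5 / 5970 = 12.974 s.
Per-layer time: 12.974 + 16.3 → 29.274 s.
Total: 670 × 29.274 s = 19613.58 s → 5.45 hours.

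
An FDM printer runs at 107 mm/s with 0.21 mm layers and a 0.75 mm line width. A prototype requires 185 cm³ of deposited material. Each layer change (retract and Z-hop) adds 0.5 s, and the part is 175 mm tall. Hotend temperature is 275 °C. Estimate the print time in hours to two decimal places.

3.17 hours

Extrusion cross-section = 0.21 × 0.75 = 0.1575 mm².
Path length: 185000 mm³ / 0.1575 mm² → 1174603.2 mm.
Print-move time = 1174603.2 / 107, so 10977.6 s.
Number of layers: 175 / 0.21 → 834 (rounded up).
Layer-change overhead = 834 × 0.5, so 417 s.
Altogether 10977.6 + 417 = 11394.6 s, i.e. 3.17 hours.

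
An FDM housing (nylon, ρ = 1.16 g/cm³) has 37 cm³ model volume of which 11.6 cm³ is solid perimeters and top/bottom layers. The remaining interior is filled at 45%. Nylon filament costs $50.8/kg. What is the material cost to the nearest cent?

$1.36

Infill region = 37 − 11.6 = 25.4 cm³.
Infill volume = 0.45 × 25.4 = 11.43 cm³.
Total printed volume = 11.6 + 11.43 = 23.03 cm³.
Mass = 23.03 × 1.16 = 26.7148 g.
Cost = 26.7148 g / 1000 × $50.8/kg = $1.36.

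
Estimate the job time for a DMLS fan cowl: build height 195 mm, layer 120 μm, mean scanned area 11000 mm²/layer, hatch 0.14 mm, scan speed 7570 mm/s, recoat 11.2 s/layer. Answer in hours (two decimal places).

Number of layers: 195 / 0.12 → 1625 (rounded up).
Scan path per layer = 11000 / 0.14, so 78571.4 mm.
Per-layer scan time: 78571.4 / 7570 → 10.3793 s.
Layer cycle: 10.3793 + 11.2 → 21.5793 s.
Total: 1625 × 21.5793 s = 35066.3625 s → 9.74 hours.

9.74 hours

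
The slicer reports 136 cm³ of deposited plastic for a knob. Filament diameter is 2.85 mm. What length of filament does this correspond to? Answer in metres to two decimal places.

Filament cross-section = π × (2.85/2)² = 6.3794 mm².
L = 136000 mm³ / 6.3794 mm² = 21318.62 mm, i.e. 21.32 m.

21.32 m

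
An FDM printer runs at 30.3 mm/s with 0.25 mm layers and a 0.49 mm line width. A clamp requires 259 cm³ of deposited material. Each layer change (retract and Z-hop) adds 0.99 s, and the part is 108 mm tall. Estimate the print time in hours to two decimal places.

19.50 hours

Bead cross-section = 0.25 × 0.49 = 0.1225 mm².
Path length: 259000 mm³ / 0.1225 mm² → 2114285.7 mm.
Print-move time: 2114285.7 / 30.3 → 69778.4 s.
Layer count = ceil(108 / 0.25) = 432.
Non-print overhead = 432 × 0.99 = 427.68 s.
Altogether 69778.4 + 427.68 = 70206.08 s, i.e. 19.50 hours.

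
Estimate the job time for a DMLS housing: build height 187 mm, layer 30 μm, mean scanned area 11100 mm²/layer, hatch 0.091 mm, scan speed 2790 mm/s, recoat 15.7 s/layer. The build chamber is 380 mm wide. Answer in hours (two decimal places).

102.90 hours

Layer count = ceil(187 / 0.03) = 6234.
Hatch length per layer = 11100 / 0.091, so 121978 mm.
Scan time per layer = 121978 / 2790 = 43.7197 s.
Per-layer time = 43.7197 + 15.7 = 59.4197 s.
Build time = 6234 × 59.4197 = 370422.4098 s = 102.90 hours.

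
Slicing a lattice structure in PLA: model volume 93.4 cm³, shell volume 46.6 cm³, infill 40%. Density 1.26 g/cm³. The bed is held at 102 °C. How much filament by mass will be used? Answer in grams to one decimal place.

82.3 g

Infill region = 93.4 − 46.6, so 46.8 cm³.
Infill volume: 0.40 × 46.8 → 18.72 cm³.
Total printed volume = 46.6 + 18.72 = 65.32 cm³.
Mass = 65.32 × 1.26, so 82.3032 g.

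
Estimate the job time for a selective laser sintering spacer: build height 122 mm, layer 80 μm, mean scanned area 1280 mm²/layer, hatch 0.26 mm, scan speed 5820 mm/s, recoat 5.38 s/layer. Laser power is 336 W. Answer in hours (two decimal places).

Layers = ⌈122/0.08⌉ = 1525.
Per-layer scan distance: 1280 / 0.26 → 4923.1 mm.
Scan time per layer = 4923.1 / 5820, so 0.8459 s.
Time per layer: 0.8459 + 5.38 → 6.2259 s.
Build time = 1525 × 6.2259 = 9494.4975 s = 2.64 hours.

2.64 hours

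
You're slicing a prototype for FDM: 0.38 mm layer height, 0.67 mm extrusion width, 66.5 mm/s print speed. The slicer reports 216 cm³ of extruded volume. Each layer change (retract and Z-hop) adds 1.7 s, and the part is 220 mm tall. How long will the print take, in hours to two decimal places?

3.82 hours

Bead cross-section: 0.38 × 0.67 → 0.2546 mm².
Path length: 216000 mm³ / 0.2546 mm² → 848389.6 mm.
Print-move time = 848389.6 / 66.5, so 12757.7 s.
Layers = ⌈220/0.38⌉ = 579.
Layer-change overhead = 579 × 1.7, so 984.3 s.
Altogether 12757.7 + 984.3 = 13742 s, i.e. 3.82 hours.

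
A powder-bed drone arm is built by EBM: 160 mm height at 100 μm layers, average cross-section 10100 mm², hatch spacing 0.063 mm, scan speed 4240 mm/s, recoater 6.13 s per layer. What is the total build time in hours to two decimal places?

Number of layers: 160 / 0.1 → 1600 (rounded up).
Scan path per layer = 10100 / 0.063 = 160317.5 mm.
Scan time per layer: 160317.5 / 4240 → 37.8107 s.
Layer cycle = 37.8107 + 6.13, so 43.9407 s.
Build time = 1600 × 43.9407 = 70305.12 s = 19.53 hours.

19.53 hours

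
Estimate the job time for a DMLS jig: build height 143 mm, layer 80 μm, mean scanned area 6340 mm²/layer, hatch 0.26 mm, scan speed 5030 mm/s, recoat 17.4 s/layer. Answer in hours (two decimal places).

11.05 hours

Layers = ⌈143/0.08⌉ = 1788.
Scan path per layer = 6340 / 0.26 = 24384.6 mm.
Scan time per layer: 24384.6 / 5030 → 4.8478 s.
Per-layer time = 4.8478 + 17.4 = 22.2478 s.
Build time = 1788 × 22.2478 = 39779.0664 s = 11.05 hours.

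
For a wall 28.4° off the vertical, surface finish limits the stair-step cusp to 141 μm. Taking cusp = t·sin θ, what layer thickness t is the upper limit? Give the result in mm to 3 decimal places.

sin(28.4°) = 0.4756; t_max = 0.141/0.4756 = 0.296 mm.

0.296 mm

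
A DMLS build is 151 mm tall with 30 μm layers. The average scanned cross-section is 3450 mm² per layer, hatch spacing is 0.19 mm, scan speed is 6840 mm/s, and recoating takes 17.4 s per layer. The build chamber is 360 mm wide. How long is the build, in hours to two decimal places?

Layers = ⌈151/0.03⌉ = 5034.
Hatch length per layer: 3450 / 0.19 → 18157.9 mm.
Laser time per layer = 18157.9 / 6840, so 2.6547 s.
Layer cycle = 2.6547 + 17.4 = 20.0547 s.
5034 layers × 20.0547 s/layer = 100955.3598 s, i.e. 28.04 hours.

28.04 hours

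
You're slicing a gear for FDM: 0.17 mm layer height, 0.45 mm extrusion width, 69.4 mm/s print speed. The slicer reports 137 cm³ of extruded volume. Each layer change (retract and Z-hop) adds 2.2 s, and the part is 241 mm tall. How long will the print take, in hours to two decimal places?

8.03 hours

Extrusion cross-section = 0.17 × 0.45 = 0.0765 mm².
Toolpath length = 137 cm³ / 0.0765 mm² = 137000 / 0.0765 = 1790849.7 mm.
Time extruding = 1790849.7 / 69.4, so 25804.8 s.
Number of layers: 241 / 0.17 → 1418 (rounded up).
Z-hop total = 1418 × 2.2 = 3119.6 s.
Altogether 25804.8 + 3119.6 = 28924.4 s, i.e. 8.03 hours.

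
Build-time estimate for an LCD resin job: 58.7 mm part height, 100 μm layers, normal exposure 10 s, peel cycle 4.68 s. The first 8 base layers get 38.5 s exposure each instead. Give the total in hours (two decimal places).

2.46 hours

Number of layers: 58.7 / 0.1 → 587 (rounded up).
Base layers = 8 × (38.5 + 4.68) = 345.44 s.
Remaining layers = 579 × (10 + 4.68) = 8499.72 s.
Sum: 345.44 + 8499.72 = 8845.16 s → 2.46 hours.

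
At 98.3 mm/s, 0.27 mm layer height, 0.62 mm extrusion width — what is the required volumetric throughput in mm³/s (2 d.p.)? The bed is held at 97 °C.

16.46

A = 0.27 × 0.62, so 0.1674 mm².
Volumetric flow = 98.3 × 0.1674 = 16.46 mm³/s.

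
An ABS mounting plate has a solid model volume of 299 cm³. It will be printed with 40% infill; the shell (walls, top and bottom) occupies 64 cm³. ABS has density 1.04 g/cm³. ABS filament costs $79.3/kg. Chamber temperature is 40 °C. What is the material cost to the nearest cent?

$13.03

Interior volume = 299 − 64 = 235 cm³.
Deposited infill = 0.40 × 235 = 94 cm³.
Deposited volume = 64 + 94, so 158 cm³.
Mass: 158 × 1.04 → 164.32 g.
At $79.3/kg: 164.32/1000 × 79.3 = $13.03.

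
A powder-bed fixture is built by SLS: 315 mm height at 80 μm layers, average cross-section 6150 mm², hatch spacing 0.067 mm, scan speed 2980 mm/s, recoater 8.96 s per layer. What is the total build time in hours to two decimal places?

Layers = ⌈315/0.08⌉ = 3938.
Hatch length per layer = 6150 / 0.067 = 91791 mm.
Scan time per layer = 91791 / 2980 = 30.8023 s.
Per-layer time = 30.8023 + 8.96, so 39.7623 s.
Total: 3938 × 39.7623 s = 156583.9374 s → 43.50 hours.

43.50 hours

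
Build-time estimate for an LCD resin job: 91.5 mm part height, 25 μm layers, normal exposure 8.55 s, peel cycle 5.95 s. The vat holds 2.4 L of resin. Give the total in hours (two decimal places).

Layers = ⌈91.5/0.025⌉ = 3660.
Cycle time: 8.55 + 5.95 → 14.5 s.
Total = 3660 × 14.5 = 53070 s = 14.74 hours.

14.74 hours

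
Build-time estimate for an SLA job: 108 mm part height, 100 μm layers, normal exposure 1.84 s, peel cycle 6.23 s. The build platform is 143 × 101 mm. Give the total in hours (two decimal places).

2.42 hours

Layers = ⌈108/0.1⌉ = 1080.
Cycle time: 1.84 + 6.23 → 8.07 s.
Total = 1080 × 8.07 = 8715.6 s = 2.42 hours.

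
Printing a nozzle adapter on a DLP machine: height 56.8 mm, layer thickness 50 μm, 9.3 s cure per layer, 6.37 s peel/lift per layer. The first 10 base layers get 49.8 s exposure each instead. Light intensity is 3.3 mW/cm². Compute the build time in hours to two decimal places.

Layer count = ceil(56.8 / 0.05) = 1136.
Burn-in layers = 10 × (49.8 + 6.37), so 561.7 s.
Remaining layers = 1126 × (9.3 + 6.37) = 17644.42 s.
Total = 561.7 + 17644.42 = 18206.12 s = 5.06 hours.

5.06 hours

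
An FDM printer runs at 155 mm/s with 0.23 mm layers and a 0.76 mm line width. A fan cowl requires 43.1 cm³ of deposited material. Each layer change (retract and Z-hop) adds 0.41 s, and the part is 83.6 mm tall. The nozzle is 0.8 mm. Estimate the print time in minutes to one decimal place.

29.0 minutes

Extrusion cross-section = 0.23 × 0.76 = 0.1748 mm².
Toolpath length = 43.1 cm³ / 0.1748 mm² = 43100 / 0.1748 = 246567.5 mm.
Extrusion time = 246567.5 / 155, so 1590.8 s.
Number of layers: 83.6 / 0.23 → 364 (rounded up).
Layer-change overhead = 364 × 0.41, so 149.24 s.
Total = 1590.8 + 149.24 = 1740.04 s = 29.0 minutes.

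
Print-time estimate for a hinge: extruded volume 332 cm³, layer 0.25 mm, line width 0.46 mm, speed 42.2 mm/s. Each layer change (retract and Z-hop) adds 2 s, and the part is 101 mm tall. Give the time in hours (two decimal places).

Line area = 0.25 × 0.46, so 0.115 mm².
Path length: 332000 mm³ / 0.115 mm² → 2886956.5 mm.
Print-move time: 2886956.5 / 42.2 → 68411.3 s.
Layer count = ceil(101 / 0.25) = 404.
Non-print overhead = 404 × 2, so 808 s.
Total = 68411.3 + 808 = 69219.3 s = 19.23 hours.

19.23 hours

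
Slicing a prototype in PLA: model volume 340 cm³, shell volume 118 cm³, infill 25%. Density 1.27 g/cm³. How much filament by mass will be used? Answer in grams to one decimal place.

220.3 g

Interior volume = 340 − 118 = 222 cm³.
Infill volume: 0.25 × 222 → 55.5 cm³.
Total printed volume = 118 + 55.5, so 173.5 cm³.
Mass: 173.5 × 1.27 → 220.345 g.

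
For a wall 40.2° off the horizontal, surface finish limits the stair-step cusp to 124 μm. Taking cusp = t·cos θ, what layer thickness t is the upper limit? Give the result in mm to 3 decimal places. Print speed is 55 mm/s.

cos(40.2°) = 0.7638; t_max = 0.124/0.7638 = 0.162 mm.

0.162 mm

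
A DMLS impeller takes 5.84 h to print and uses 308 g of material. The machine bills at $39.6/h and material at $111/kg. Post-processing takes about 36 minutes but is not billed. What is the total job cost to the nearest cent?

$265.45

Time charge = 39.6 × 5.84 = $231.264.
Material cost: 111 × 308/1000 → $34.188.
Total = 231.264 + 34.188 = 265.452 ≈ $265.45.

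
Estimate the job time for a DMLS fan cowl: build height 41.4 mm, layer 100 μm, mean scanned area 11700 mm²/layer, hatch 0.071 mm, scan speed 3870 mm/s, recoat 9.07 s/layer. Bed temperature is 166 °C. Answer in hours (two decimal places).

Number of layers: 41.4 / 0.1 → 414 (rounded up).
Per-layer scan distance: 11700 / 0.071 → 164788.7 mm.
Per-layer scan time = 164788.7 / 3870, so 42.5811 s.
Layer cycle = 42.5811 + 9.07 = 51.6511 s.
Total: 414 × 51.6511 s = 21383.5554 s → 5.94 hours.

5.94 hours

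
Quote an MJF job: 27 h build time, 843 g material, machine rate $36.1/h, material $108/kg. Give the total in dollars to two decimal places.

$1065.74

Machine-time cost = 36.1 × 27 = $974.70.
Feedstock cost = 108 × 843/1000 = $91.044.
Job cost: 974.70 + 91.044 = 1065.744 ≈ $1065.74.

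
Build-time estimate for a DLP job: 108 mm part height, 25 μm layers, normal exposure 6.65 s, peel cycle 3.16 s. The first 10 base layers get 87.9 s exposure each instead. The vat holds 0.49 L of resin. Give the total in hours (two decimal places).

Number of layers: 108 / 0.025 → 4320 (rounded up).
Base layers = 10 × (87.9 + 3.16), so 910.6 s.
Regular layers = 4310 × (6.65 + 3.16) = 42281.1 s.
Sum: 910.6 + 42281.1 = 43191.7 s → 12.00 hours.

12.00 hours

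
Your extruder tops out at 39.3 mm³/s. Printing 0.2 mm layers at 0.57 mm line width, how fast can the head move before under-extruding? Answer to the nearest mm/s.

345 mm/s

Bead cross-section = 0.2 × 0.57 = 0.114 mm².
v_max = Q/A = 39.3/0.114 = 344.74 mm/s → 345 mm/s.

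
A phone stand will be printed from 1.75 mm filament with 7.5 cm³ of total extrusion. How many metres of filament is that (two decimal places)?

Cross-section of 1.75 mm filament: π·(1.75/2)² = 2.4053 mm².
L = 7500 mm³ / 2.4053 mm² = 3118.11 mm, i.e. 3.12 m.

3.12 m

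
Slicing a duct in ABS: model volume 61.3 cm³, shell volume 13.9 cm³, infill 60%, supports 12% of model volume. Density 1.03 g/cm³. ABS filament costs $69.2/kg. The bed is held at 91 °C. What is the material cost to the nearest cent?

$3.54

Interior volume = 61.3 − 13.9 = 47.4 cm³.
Deposited infill: 0.60 × 47.4 → 28.44 cm³.
Support = 0.12 × 61.3 = 7.356 cm³.
Total extruded: 13.9 + 28.44 + 7.356 → 49.696 cm³.
Mass: 49.696 × 1.03 → 51.18688 g.
At $69.2/kg: 51.18688/1000 × 69.2 = $3.54.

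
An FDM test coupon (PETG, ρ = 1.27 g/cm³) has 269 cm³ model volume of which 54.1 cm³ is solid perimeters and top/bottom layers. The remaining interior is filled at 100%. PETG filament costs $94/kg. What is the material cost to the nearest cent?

$32.11

Volume inside the shell: 269 − 54.1 → 214.9 cm³.
Deposited infill: 1.00 × 214.9 → 214.9 cm³.
Deposited volume = 54.1 + 214.9, so 269 cm³.
Mass = 269 × 1.27, so 341.63 g.
At $94/kg: 341.63/1000 × 94 = $32.11.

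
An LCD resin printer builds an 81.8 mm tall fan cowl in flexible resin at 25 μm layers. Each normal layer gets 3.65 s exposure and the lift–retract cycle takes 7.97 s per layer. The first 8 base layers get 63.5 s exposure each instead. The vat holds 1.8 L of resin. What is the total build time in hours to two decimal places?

Number of layers: 81.8 / 0.025 → 3272 (rounded up).
Burn-in layers = 8 × (63.5 + 7.97), so 571.76 s.
Normal layers = 3264 × (3.65 + 7.97), so 37927.68 s.
Total = 571.76 + 37927.68 = 38499.44 s = 10.69 hours.

10.69 hours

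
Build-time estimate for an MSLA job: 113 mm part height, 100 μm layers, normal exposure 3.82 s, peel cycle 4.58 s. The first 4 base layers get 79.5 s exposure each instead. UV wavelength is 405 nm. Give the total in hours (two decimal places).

Number of layers: 113 / 0.1 → 1130 (rounded up).
Burn-in layers = 4 × (79.5 + 4.58) = 336.32 s.
Regular layers = 1126 × (3.82 + 4.58), so 9458.4 s.
Total = 336.32 + 9458.4 = 9794.72 s = 2.72 hours.

2.72 hours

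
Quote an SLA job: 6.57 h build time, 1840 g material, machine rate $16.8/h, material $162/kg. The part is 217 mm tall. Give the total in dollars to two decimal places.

$408.46

Time charge = 16.8 × 6.57 = $110.376.
Feedstock cost: 162 × 1840/1000 → $298.08.
Total = 110.376 + 298.08 = 408.456 ≈ $408.46.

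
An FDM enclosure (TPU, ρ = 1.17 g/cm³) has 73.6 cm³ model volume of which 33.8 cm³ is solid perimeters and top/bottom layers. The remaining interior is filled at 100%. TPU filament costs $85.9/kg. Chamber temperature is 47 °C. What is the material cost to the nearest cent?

$7.40

Infill region: 73.6 − 33.8 → 39.8 cm³.
Infill deposited = 1.00 × 39.8 = 39.8 cm³.
Total extruded = 33.8 + 39.8, so 73.6 cm³.
Mass = 73.6 × 1.17 = 86.112 g.
At $85.9/kg: 86.112/1000 × 85.9 = $7.40.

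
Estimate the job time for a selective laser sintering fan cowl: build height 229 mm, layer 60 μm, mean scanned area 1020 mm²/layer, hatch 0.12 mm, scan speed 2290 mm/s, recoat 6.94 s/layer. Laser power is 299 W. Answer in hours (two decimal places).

11.29 hours

Layer count = ceil(229 / 0.06) = 3817.
Scan path per layer = 1020 / 0.12, so 8500 mm.
Laser time per layer = 8500 / 2290, so 3.7118 s.
Layer cycle = 3.7118 + 6.94 = 10.6518 s.
3817 layers × 10.6518 s/layer = 40657.9206 s, i.e. 11.29 hours.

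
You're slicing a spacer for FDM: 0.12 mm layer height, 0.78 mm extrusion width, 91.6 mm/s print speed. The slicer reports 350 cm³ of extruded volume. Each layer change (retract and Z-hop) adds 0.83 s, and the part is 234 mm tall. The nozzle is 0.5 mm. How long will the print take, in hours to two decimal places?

Extrusion cross-section: 0.12 × 0.78 → 0.0936 mm².
Toolpath length = 350 cm³ / 0.0936 mm² = 350000 / 0.0936 = 3739316.2 mm.
Print-move time = 3739316.2 / 91.6, so 40822.2 s.
Layers = ⌈234/0.12⌉ = 1950.
Z-hop total: 1950 × 0.83 → 1618.5 s.
Total = 40822.2 + 1618.5 = 42440.7 s = 11.79 hours.

11.79 hours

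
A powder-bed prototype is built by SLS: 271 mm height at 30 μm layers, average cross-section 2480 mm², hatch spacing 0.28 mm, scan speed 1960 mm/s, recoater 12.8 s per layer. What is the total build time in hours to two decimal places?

43.46 hours

Number of layers: 271 / 0.03 → 9034 (rounded up).
Hatch length per layer = 2480 / 0.28, so 8857.1 mm.
Per-layer scan time = 8857.1 / 1960 = 4.5189 s.
Per-layer time = 4.5189 + 12.8 = 17.3189 s.
9034 layers × 17.3189 s/layer = 156458.9426 s, i.e. 43.46 hours.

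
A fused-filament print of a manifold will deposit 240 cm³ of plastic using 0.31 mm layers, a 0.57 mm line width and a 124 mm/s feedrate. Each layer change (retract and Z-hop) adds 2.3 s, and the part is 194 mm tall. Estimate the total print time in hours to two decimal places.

Line area = 0.31 × 0.57, so 0.1767 mm².
Toolpath length = 240 cm³ / 0.1767 mm² = 240000 / 0.1767 = 1358234.3 mm.
Print-move time = 1358234.3 / 124, so 10953.5 s.
Layer count = ceil(194 / 0.31) = 626.
Layer-change overhead = 626 × 2.3 = 1439.8 s.
Total = 10953.5 + 1439.8 = 12393.3 s = 3.44 hours.

3.44 hours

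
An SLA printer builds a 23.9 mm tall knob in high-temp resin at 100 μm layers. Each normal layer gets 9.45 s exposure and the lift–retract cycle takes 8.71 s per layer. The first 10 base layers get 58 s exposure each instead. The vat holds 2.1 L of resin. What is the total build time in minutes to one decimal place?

Layers = ⌈23.9/0.1⌉ = 239.
Base layers = 10 × (58 + 8.71), so 667.1 s.
Normal layers: 229 × (9.45 + 8.71) → 4158.64 s.
Sum: 667.1 + 4158.64 = 4825.74 s → 80.4 minutes.

80.4 minutes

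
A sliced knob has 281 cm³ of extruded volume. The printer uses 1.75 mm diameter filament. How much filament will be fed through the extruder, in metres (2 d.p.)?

116.83 m

A = π r² = π × 0.875² = 2.4053 mm².
L = 281000 mm³ / 2.4053 mm² = 116825.34 mm, i.e. 116.83 m.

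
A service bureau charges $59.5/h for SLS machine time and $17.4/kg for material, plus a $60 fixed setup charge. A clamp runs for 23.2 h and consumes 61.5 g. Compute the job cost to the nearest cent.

Machine-time cost = 59.5 × 23.2 = $1380.40.
Material charge = 17.4 × 61.5/1000 = $1.0701.
Total = 1380.40 + 1.0701 + 60 = 1441.4701 ≈ $1441.47.

$1441.47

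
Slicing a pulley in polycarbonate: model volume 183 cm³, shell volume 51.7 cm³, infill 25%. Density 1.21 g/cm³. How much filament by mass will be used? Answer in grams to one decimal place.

Interior volume = 183 − 51.7 = 131.3 cm³.
Infill volume = 0.25 × 131.3 = 32.825 cm³.
Deposited volume = 51.7 + 32.825 = 84.525 cm³.
Mass = 84.525 × 1.21 = 102.27525 g.

102.3 g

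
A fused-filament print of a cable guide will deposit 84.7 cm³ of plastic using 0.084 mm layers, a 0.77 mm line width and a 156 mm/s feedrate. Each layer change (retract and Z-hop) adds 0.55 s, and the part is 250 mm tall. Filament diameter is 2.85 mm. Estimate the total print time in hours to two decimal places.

2.79 hours

Line area = 0.084 × 0.77, so 0.06468 mm².
Path length: 84700 mm³ / 0.06468 mm² → 1309523.8 mm.
Print-move time: 1309523.8 / 156 → 8394.4 s.
Layer count = ceil(250 / 0.084) = 2977.
Z-hop total: 2977 × 0.55 → 1637.35 s.
Total = 8394.4 + 1637.35 = 10031.75 s = 2.79 hours.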